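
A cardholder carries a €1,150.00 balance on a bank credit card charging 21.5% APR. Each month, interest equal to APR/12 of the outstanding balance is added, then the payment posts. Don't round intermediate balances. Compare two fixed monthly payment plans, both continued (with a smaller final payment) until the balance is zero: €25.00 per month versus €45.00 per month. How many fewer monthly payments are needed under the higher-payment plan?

63 fewer payments

Monthly rate r = 21.5%/12 = 1.79167% = 0.0179167.
At €25.00/mo: n = ⌈−ln(1 − rB₀/P)/ln(1+r)⌉ = 98 payments (last €22.11); total interest = total paid − €1,150.00 = €1,297.11.
At €45.00/mo: 35 payments (last €21.58); total interest €401.58.
Payments saved = 98 − 35 = 63.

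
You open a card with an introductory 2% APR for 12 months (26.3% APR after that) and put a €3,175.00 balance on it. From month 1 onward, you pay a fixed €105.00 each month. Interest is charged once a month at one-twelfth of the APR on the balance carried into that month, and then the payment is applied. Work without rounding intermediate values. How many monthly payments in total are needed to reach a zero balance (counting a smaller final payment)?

Promo months 1–12 at r₀ = 2%/12 = 0.00166667; months 13+ at r₁ = 26.3%/12 = 0.0219167.
After month 12: iterate B ← B·(1+r₀) − €105.00 for 12 months → €1,967.47.
Then at r₁ with €105.00/mo: n₂ = −ln(1 − r₁·B/P)/ln(1+r₁) ≈ 24.39 → 25 more payments.

37 months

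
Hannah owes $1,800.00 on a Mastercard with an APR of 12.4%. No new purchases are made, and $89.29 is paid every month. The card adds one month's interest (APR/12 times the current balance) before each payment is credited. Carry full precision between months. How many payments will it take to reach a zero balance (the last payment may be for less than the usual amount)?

23 months

Monthly rate r = 12.4%/12 = 1.03333% = 0.0103333.
Recurrence: B ← B·(1+r) − $89.29.
Month 1: interest $18.60; balance after payment $1,729.31.
Month 2: interest $17.87; balance after payment $1,657.89.
Closed form: n = −ln(1 − rB₀/P)/ln(1+r) = −ln(0.79169)/ln(1.01033) ≈ 22.722, so the balance reaches zero during payment 23.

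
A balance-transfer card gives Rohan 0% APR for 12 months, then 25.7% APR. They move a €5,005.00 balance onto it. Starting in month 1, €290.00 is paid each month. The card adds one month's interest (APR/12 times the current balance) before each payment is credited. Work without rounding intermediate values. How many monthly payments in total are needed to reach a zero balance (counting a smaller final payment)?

18 months

Promo months 1–12 at r₀ = 0%/12 = 0; months 13+ at r₁ = 25.7%/12 = 0.0214167.
After month 12 (no interest yet): B = €5,005.00 − 12·€290.00 = €1,525.00.
Then at r₁ with €290.00/mo: n₂ = −ln(1 − r₁·B/P)/ln(1+r₁) ≈ 5.64 → 6 more payments.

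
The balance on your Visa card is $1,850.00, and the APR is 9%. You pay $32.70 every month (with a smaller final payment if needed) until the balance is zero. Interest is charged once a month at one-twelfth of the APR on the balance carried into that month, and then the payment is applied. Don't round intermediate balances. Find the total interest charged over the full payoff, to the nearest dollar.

Monthly rate r = 9%/12 = 0.75% = 0.0075.
Payoff takes n = ⌈−ln(1 − rB₀/P)/ln(1+r)⌉ = ⌈73.901⌉ = 74 payments; the last is $29.47.
Total paid = 73·$32.70 + $29.47 = $2,416.57.
Total interest = total paid − principal = $2,416.57 − $1,850.00 = $566.57.

$567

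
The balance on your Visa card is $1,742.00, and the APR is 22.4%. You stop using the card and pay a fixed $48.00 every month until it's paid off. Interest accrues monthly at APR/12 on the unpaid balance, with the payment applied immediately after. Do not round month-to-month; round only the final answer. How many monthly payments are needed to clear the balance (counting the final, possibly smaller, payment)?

Monthly rate r = 22.4%/12 = 1.86667% = 0.0186667.
Recurrence: B ← B·(1+r) − $48.00.
Month 1: interest $32.52; balance after payment $1,726.52.
Month 2: interest $32.23; balance after payment $1,710.75.
Closed form: n = −ln(1 − rB₀/P)/ln(1+r) = −ln(0.32256)/ln(1.01867) ≈ 61.179, so the balance reaches zero during payment 62.

62 months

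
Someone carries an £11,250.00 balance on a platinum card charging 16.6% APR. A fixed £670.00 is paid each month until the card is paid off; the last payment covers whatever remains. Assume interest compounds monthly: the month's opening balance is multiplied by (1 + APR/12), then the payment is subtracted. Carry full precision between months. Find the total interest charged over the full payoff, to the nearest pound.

£1,641

Monthly rate r = 16.6%/12 = 1.38333% = 0.0138333.
Payoff takes n = ⌈−ln(1 − rB₀/P)/ln(1+r)⌉ = ⌈19.240⌉ = 20 payments; the last is £161.44.
Total paid = 19·£670.00 + £161.44 = £12,891.44.
Total interest = total paid − principal = £12,891.44 − £11,250.00 = £1,641.44.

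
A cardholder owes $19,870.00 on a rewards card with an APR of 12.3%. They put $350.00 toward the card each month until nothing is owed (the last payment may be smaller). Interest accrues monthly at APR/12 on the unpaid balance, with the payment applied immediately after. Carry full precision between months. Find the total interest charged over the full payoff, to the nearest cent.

Monthly rate r = 12.3%/12 = 1.025% = 0.01025.
Payoff takes n = ⌈−ln(1 − rB₀/P)/ln(1+r)⌉ = ⌈85.514⌉ = 86 payments; the last is $180.17.
Total paid = 85·$350.00 + $180.17 = $29,930.17.
Total interest = total paid − principal = $29,930.17 − $19,870.00 = $10,060.17.

$10,060.17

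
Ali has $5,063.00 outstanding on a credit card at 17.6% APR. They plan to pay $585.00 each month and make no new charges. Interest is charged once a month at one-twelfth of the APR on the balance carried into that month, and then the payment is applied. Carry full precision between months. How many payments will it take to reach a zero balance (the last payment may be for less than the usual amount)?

10 months

Monthly rate r = 17.6%/12 = 1.46667% = 0.0146667.
Recurrence: B ← B·(1+r) − $585.00.
Month 1: interest $74.26; balance after payment $4,552.26.
Month 2: interest $66.77; balance after payment $4,034.02.
Closed form: n = −ln(1 − rB₀/P)/ln(1+r) = −ln(0.87306)/ln(1.01467) ≈ 9.323, so the balance reaches zero during payment 10.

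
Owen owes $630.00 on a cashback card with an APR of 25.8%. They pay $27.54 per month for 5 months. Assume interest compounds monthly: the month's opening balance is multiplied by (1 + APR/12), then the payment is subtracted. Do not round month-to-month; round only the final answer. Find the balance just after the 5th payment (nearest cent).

Monthly rate r = 25.8%/12 = 2.15% = 0.0215.
Each month: B ← B·(1+r) − $27.54.
Month 1: interest $13.55; balance after payment $616.00.
Month 2: interest $13.24; balance after payment $601.71.
Month 3: interest $12.94; balance after payment $587.11.
Month 4: interest $12.62; balance after payment $572.19.
Month 5: interest $12.30; balance after payment $556.95.

$556.95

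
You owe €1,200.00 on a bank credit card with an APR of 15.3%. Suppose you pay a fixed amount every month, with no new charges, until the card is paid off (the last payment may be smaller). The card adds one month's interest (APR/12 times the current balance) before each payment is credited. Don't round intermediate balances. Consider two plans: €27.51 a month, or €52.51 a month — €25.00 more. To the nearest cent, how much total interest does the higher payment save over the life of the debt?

Monthly rate r = 15.3%/12 = 1.275% = 0.01275.
At €27.51/mo: n = ⌈−ln(1 − rB₀/P)/ln(1+r)⌉ = 65 payments (last €3.17); total interest = total paid − €1,200.00 = €563.81.
At €52.51/mo: 28 payments (last €9.80); total interest €227.57.
Interest saved = €563.81 − €227.57 = €336.24.

€336.24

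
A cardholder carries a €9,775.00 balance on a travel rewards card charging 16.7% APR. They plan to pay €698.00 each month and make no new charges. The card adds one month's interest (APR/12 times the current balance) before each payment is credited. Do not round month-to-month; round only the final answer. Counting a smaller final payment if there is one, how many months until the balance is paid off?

16 payments

Monthly rate r = 16.7%/12 = 1.39167% = 0.0139167.
Recurrence: B ← B·(1+r) − €698.00.
Month 1: interest €136.04; balance after payment €9,213.04.
Month 2: interest €128.21; balance after payment €8,643.25.
Closed form: n = −ln(1 − rB₀/P)/ln(1+r) = −ln(0.80511)/ln(1.01392) ≈ 15.685, so the balance reaches zero during payment 16.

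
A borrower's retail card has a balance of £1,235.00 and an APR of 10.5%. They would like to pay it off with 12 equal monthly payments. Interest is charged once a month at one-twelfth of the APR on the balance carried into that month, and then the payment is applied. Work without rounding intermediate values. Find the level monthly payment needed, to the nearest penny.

Monthly rate r = 10.5%/12 = 0.875% = 0.00875.
Level-payment amortization: P = B₀·r / (1 − (1+r)^(−n)) = 1235.00·0.00875 / (1 − 1.00875^(−12)).
Denominator 1 − (1+r)^(−12) = 0.0992641938.
P = 10.8063 / 0.0992641938 ≈ 108.86.

£108.86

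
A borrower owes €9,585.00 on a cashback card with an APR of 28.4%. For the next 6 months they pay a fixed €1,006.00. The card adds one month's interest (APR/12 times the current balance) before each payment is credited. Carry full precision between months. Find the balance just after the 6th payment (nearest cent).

Monthly rate r = 28.4%/12 = 2.36667% = 0.0236667.
Each month: B ← B·(1+r) − €1,006.00.
Month 1: interest €226.84; balance after payment €8,805.84.
Month 2: interest €208.40; balance after payment €8,008.25.
Month 3: interest €189.53; balance after payment €7,191.78.
Month 4: interest €170.21; balance after payment €6,355.98.
Month 5: interest €150.42; balance after payment €5,500.41.
Month 6: interest €130.18; balance after payment €4,624.59.

€4,624.59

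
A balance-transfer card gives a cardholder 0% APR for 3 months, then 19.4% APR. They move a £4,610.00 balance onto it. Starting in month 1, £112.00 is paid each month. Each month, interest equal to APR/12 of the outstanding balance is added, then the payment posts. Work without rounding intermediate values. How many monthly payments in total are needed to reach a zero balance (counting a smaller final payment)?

63 months

Promo months 1–3 at r₀ = 0%/12 = 0; months 4+ at r₁ = 19.4%/12 = 0.0161667.
After month 3 (no interest yet): B = £4,610.00 − 3·£112.00 = £4,274.00.
Then at r₁ with £112.00/mo: n₂ = −ln(1 − r₁·B/P)/ln(1+r₁) ≈ 59.83 → 60 more payments.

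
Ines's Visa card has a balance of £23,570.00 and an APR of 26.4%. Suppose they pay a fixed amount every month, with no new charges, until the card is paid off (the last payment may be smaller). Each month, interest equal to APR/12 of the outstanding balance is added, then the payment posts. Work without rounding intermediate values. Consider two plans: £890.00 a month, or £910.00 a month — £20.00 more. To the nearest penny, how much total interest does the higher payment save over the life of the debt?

£460.09

Monthly rate r = 26.4%/12 = 2.2% = 0.022.
At £890.00/mo: n = ⌈−ln(1 − rB₀/P)/ln(1+r)⌉ = 41 payments (last £137.06); total interest = total paid − £23,570.00 = £12,167.06.
At £910.00/mo: 39 payments (last £696.97); total interest £11,706.97.
Interest saved = £12,167.06 − £11,706.97 = £460.09.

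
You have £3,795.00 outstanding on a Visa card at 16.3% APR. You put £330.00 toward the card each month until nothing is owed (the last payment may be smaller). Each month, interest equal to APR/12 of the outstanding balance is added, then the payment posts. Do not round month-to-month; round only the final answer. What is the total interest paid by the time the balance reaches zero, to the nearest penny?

Monthly rate r = 16.3%/12 = 1.35833% = 0.0135833.
Payoff takes n = ⌈−ln(1 − rB₀/P)/ln(1+r)⌉ = ⌈12.589⌉ = 13 payments; the last is £194.91.
Total paid = 12·£330.00 + £194.91 = £4,154.91.
Total interest = total paid − principal = £4,154.91 − £3,795.00 = £359.91.

£359.91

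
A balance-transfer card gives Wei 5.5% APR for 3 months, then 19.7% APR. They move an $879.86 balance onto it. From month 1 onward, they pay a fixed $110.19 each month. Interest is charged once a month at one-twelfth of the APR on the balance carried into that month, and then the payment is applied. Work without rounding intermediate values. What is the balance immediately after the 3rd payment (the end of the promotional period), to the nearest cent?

$559.93

Promo months 1–3 at r₀ = 5.5%/12 = 0.00458333; months 4+ at r₁ = 19.7%/12 = 0.0164167.
After month 3: iterate B ← B·(1+r₀) − $110.19 for 3 months → $559.93.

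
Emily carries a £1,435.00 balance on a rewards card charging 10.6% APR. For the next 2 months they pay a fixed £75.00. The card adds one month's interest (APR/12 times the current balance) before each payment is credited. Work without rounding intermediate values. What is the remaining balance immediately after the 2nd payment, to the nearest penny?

Monthly rate r = 10.6%/12 = 0.883333% = 0.00883333.
Each month: B ← B·(1+r) − £75.00.
Month 1: interest £12.68; balance after payment £1,372.68.
Month 2: interest £12.13; balance after payment £1,309.80.

£1,309.80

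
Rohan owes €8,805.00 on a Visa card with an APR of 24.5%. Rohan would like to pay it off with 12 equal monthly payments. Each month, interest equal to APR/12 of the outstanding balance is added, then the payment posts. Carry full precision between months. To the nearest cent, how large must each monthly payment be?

€834.73

Monthly rate r = 24.5%/12 = 2.04167% = 0.0204167.
Level-payment amortization: P = B₀·r / (1 − (1+r)^(−n)) = 8805.00·0.0204167 / (1 − 1.02042^(−12)).
Denominator 1 − (1+r)^(−12) = 0.215361744.
P = 179.769 / 0.215361744 ≈ 834.73.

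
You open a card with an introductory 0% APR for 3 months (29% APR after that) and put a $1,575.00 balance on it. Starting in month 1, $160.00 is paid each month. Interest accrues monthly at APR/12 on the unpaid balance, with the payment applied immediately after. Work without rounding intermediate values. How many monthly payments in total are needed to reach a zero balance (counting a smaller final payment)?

Promo months 1–3 at r₀ = 0%/12 = 0; months 4+ at r₁ = 29%/12 = 0.0241667.
After month 3 (no interest yet): B = $1,575.00 − 3·$160.00 = $1,095.00.
Then at r₁ with $160.00/mo: n₂ = −ln(1 − r₁·B/P)/ln(1+r₁) ≈ 7.57 → 8 more payments.

11 months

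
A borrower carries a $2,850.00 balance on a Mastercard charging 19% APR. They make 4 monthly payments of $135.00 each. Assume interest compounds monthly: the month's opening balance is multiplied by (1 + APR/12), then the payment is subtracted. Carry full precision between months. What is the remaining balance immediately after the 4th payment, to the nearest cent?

$2,481.87

Monthly rate r = 19%/12 = 1.58333% = 0.0158333.
Each month: B ← B·(1+r) − $135.00.
Month 1: interest $45.13; balance after payment $2,760.12.
Month 2: interest $43.70; balance after payment $2,668.83.
Month 3: interest $42.26; balance after payment $2,576.08.
Month 4: interest $40.79; balance after payment $2,481.87.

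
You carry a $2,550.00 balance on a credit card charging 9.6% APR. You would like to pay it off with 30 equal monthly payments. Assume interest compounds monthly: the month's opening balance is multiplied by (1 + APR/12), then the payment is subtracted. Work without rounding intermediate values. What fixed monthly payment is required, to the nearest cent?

$95.95

Monthly rate r = 9.6%/12 = 0.8% = 0.008.
Level-payment amortization: P = B₀·r / (1 − (1+r)^(−n)) = 2550.00·0.008 / (1 − 1.008^(−30)).
Denominator 1 − (1+r)^(−30) = 0.212620621.
P = 20.4 / 0.212620621 ≈ 95.95.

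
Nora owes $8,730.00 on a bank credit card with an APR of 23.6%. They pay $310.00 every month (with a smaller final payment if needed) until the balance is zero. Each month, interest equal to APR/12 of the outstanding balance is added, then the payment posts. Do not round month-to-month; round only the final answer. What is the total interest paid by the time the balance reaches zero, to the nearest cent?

$4,117.12

Monthly rate r = 23.6%/12 = 1.96667% = 0.0196667.
Payoff takes n = ⌈−ln(1 − rB₀/P)/ln(1+r)⌉ = ⌈41.440⌉ = 42 payments; the last is $137.12.
Total paid = 41·$310.00 + $137.12 = $12,847.12.
Total interest = total paid − principal = $12,847.12 − $8,730.00 = $4,117.12.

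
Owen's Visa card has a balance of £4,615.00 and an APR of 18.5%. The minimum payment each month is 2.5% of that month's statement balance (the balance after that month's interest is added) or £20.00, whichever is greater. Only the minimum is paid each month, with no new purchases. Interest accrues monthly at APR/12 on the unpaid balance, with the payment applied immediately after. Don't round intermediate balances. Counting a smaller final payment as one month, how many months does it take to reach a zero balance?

Monthly rate r = 18.5%/12 = 1.54167% = 0.0154167.
While 2.5% of the post-interest balance exceeds £20.00, each month B ← (B·(1+r))·(1 − 0.025), i.e. B shrinks by the factor (1+r)·0.975 = 0.99003.
This holds for months 1–177. Entering month 178 the balance is £783.48; 2.5% of the post-interest balance is now below £20.00, so the flat £20.00 minimum applies from here.
From month 178 a fixed £20.00 at rate r clears £783.48 in 61 more payments. Total: 177 + 61 = 238 months.

238 months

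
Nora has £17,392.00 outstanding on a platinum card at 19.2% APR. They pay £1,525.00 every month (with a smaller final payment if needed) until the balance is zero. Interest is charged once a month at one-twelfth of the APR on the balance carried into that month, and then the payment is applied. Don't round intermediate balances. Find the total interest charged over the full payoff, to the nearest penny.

Monthly rate r = 19.2%/12 = 1.6% = 0.016.
Payoff takes n = ⌈−ln(1 − rB₀/P)/ln(1+r)⌉ = ⌈12.692⌉ = 13 payments; the last is £1,058.58.
Total paid = 12·£1,525.00 + £1,058.58 = £19,358.58.
Total interest = total paid − principal = £19,358.58 − £17,392.00 = £1,966.58.

£1,966.58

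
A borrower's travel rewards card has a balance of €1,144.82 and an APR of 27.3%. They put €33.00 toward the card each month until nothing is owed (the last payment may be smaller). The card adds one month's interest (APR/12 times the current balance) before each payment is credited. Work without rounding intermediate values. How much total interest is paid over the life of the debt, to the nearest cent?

€1,139.34

Monthly rate r = 27.3%/12 = 2.275% = 0.02275.
Payoff takes n = ⌈−ln(1 − rB₀/P)/ln(1+r)⌉ = ⌈69.215⌉ = 70 payments; the last is €7.16.
Total paid = 69·€33.00 + €7.16 = €2,284.16.
Total interest = total paid − principal = €2,284.16 − €1,144.82 = €1,139.34.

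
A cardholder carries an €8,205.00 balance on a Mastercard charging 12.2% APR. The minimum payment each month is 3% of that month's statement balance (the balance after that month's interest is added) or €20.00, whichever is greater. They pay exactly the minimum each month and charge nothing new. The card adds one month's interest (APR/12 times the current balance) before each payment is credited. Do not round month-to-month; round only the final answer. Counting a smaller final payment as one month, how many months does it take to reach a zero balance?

Monthly rate r = 12.2%/12 = 1.01667% = 0.0101667.
While 3% of the post-interest balance exceeds €20.00, each month B ← (B·(1+r))·(1 − 0.03), i.e. B shrinks by the factor (1+r)·0.97 = 0.97986.
This holds for months 1–124. Entering month 125 the balance is €658.43; 3% of the post-interest balance is now below €20.00, so the flat €20.00 minimum applies from here.
From month 125 a fixed €20.00 at rate r clears €658.43 in 41 more payments. Total: 124 + 41 = 165 months.

165 months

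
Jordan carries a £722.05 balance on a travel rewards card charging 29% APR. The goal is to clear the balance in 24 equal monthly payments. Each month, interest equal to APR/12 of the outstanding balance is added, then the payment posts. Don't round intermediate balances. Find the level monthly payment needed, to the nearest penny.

Monthly rate r = 29%/12 = 2.41667% = 0.0241667.
Level-payment amortization: P = B₀·r / (1 − (1+r)^(−n)) = 722.05·0.0241667 / (1 − 1.02417^(−24)).
Denominator 1 − (1+r)^(−24) = 0.436226425.
P = 17.4495 / 0.436226425 ≈ 40.00.

£40.00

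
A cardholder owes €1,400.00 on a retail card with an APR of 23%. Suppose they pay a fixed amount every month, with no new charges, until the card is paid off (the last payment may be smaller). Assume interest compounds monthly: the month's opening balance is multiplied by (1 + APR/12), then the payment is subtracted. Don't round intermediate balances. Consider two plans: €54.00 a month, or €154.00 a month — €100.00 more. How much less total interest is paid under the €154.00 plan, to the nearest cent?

Monthly rate r = 23%/12 = 1.91667% = 0.0191667.
At €54.00/mo: n = ⌈−ln(1 − rB₀/P)/ln(1+r)⌉ = 37 payments (last €10.10); total interest = total paid − €1,400.00 = €554.10.
At €154.00/mo: 11 payments (last €13.10); total interest €153.10.
Interest saved = €554.10 − €153.10 = €401.00.

€401.00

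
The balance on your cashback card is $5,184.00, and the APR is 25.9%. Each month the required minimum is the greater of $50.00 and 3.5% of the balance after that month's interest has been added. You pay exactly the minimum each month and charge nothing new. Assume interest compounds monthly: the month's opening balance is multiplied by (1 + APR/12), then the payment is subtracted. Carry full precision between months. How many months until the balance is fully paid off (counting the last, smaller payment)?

Monthly rate r = 25.9%/12 = 2.15833% = 0.0215833.
While 3.5% of the post-interest balance exceeds $50.00, each month B ← (B·(1+r))·(1 − 0.035), i.e. B shrinks by the factor (1+r)·0.965 = 0.98583.
This holds for months 1–92. Entering month 93 the balance is $1,394.34; 3.5% of the post-interest balance is now below $50.00, so the flat $50.00 minimum applies from here.
From month 93 a fixed $50.00 at rate r clears $1,394.34 in 44 more payments. Total: 92 + 44 = 136 months.

136 months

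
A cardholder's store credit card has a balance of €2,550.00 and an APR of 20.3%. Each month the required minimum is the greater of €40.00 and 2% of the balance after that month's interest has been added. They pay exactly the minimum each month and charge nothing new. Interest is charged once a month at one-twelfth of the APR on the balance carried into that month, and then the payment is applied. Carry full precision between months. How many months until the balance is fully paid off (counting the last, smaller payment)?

Monthly rate r = 20.3%/12 = 1.69167% = 0.0169167.
While 2% of the post-interest balance exceeds €40.00, each month B ← (B·(1+r))·(1 − 0.02), i.e. B shrinks by the factor (1+r)·0.98 = 0.99658.
This holds for months 1–76. Entering month 77 the balance is €1,965.21; 2% of the post-interest balance is now below €40.00, so the flat €40.00 minimum applies from here.
From month 77 a fixed €40.00 at rate r clears €1,965.21 in 107 more payments. Total: 76 + 107 = 183 months.

183 months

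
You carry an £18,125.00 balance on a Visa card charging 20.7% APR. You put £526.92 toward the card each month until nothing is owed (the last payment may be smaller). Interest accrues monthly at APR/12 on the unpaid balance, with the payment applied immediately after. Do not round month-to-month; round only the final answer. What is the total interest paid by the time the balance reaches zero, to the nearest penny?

Monthly rate r = 20.7%/12 = 1.725% = 0.01725.
Payoff takes n = ⌈−ln(1 − rB₀/P)/ln(1+r)⌉ = ⌈52.613⌉ = 53 payments; the last is £324.25.
Total paid = 52·£526.92 + £324.25 = £27,724.09.
Total interest = total paid − principal = £27,724.09 − £18,125.00 = £9,599.09.

£9,599.09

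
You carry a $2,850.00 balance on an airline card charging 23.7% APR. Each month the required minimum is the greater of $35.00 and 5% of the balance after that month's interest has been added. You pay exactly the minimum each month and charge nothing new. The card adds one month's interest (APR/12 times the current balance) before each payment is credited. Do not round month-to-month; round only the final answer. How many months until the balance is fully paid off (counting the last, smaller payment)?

70 months

Monthly rate r = 23.7%/12 = 1.975% = 0.01975.
While 5% of the post-interest balance exceeds $35.00, each month B ← (B·(1+r))·(1 − 0.05), i.e. B shrinks by the factor (1+r)·0.95 = 0.96876.
This holds for months 1–45. Entering month 46 the balance is $683.32; 5% of the post-interest balance is now below $35.00, so the flat $35.00 minimum applies from here.
From month 46 a fixed $35.00 at rate r clears $683.32 in 25 more payments. Total: 45 + 25 = 70 months.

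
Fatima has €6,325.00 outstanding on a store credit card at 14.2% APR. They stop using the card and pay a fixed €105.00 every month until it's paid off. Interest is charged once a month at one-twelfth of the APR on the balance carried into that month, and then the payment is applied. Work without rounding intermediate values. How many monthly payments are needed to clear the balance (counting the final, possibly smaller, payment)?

Monthly rate r = 14.2%/12 = 1.18333% = 0.0118333.
Recurrence: B ← B·(1+r) − €105.00.
Month 1: interest €74.85; balance after payment €6,294.85.
Month 2: interest €74.49; balance after payment €6,264.33.
Closed form: n = −ln(1 − rB₀/P)/ln(1+r) = −ln(0.28718)/ln(1.01183) ≈ 106.057, so the balance reaches zero during payment 107.

107 payments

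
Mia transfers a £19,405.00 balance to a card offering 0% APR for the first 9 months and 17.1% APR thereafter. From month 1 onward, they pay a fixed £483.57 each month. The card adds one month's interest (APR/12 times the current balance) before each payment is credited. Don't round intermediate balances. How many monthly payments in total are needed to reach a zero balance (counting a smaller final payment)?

Promo months 1–9 at r₀ = 0%/12 = 0; months 10+ at r₁ = 17.1%/12 = 0.01425.
After month 9 (no interest yet): B = £19,405.00 − 9·£483.57 = £15,052.87.
Then at r₁ with £483.57/mo: n₂ = −ln(1 − r₁·B/P)/ln(1+r₁) ≈ 41.43 → 42 more payments.

51 payments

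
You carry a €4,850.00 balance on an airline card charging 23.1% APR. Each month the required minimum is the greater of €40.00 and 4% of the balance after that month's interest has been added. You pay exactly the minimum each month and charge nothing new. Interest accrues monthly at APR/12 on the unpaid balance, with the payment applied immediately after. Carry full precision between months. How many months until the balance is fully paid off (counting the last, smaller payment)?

Monthly rate r = 23.1%/12 = 1.925% = 0.01925.
While 4% of the post-interest balance exceeds €40.00, each month B ← (B·(1+r))·(1 − 0.04), i.e. B shrinks by the factor (1+r)·0.96 = 0.97848.
This holds for months 1–74. Entering month 75 the balance is €969.59; 4% of the post-interest balance is now below €40.00, so the flat €40.00 minimum applies from here.
From month 75 a fixed €40.00 at rate r clears €969.59 in 33 more payments. Total: 74 + 33 = 107 months.

107 months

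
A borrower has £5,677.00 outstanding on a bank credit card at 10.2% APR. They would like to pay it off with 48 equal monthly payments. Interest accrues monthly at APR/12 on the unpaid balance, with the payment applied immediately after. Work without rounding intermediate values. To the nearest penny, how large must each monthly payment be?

£144.53

Monthly rate r = 10.2%/12 = 0.85% = 0.0085.
Level-payment amortization: P = B₀·r / (1 − (1+r)^(−n)) = 5677.00·0.0085 / (1 − 1.0085^(−48)).
Denominator 1 − (1+r)^(−48) = 0.333873551.
P = 48.2545 / 0.333873551 ≈ 144.53.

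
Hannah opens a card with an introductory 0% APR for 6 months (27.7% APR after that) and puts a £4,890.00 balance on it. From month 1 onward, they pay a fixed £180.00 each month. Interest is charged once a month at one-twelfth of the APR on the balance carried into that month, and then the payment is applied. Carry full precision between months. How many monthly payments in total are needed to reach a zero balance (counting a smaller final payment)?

Promo months 1–6 at r₀ = 0%/12 = 0; months 7+ at r₁ = 27.7%/12 = 0.0230833.
After month 6 (no interest yet): B = £4,890.00 − 6·£180.00 = £3,810.00.
Then at r₁ with £180.00/mo: n₂ = −ln(1 − r₁·B/P)/ln(1+r₁) ≈ 29.39 → 30 more payments.

36 months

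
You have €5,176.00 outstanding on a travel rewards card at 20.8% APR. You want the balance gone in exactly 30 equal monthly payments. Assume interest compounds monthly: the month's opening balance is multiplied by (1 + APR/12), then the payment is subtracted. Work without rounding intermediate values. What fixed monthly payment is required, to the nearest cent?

Monthly rate r = 20.8%/12 = 1.73333% = 0.0173333.
Level-payment amortization: P = B₀·r / (1 − (1+r)^(−n)) = 5176.00·0.0173333 / (1 − 1.01733^(−30)).
Denominator 1 − (1+r)^(−30) = 0.402824801.
P = 89.7173 / 0.402824801 ≈ 222.72.

€222.72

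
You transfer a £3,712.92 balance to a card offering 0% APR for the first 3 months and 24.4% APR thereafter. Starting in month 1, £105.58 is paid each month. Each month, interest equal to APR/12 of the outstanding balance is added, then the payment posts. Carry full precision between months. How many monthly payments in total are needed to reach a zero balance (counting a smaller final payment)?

56 months

Promo months 1–3 at r₀ = 0%/12 = 0; months 4+ at r₁ = 24.4%/12 = 0.0203333.
After month 3 (no interest yet): B = £3,712.92 − 3·£105.58 = £3,396.18.
Then at r₁ with £105.58/mo: n₂ = −ln(1 − r₁·B/P)/ln(1+r₁) ≈ 52.73 → 53 more payments.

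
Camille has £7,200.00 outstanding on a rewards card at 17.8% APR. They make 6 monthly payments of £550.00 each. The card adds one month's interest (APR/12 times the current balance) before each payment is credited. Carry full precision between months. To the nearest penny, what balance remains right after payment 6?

£4,440.22

Monthly rate r = 17.8%/12 = 1.48333% = 0.0148333.
Each month: B ← B·(1+r) − £550.00.
Month 1: interest £106.80; balance after payment £6,756.80.
Month 2: interest £100.23; balance after payment £6,307.03.
Month 3: interest £93.55; balance after payment £5,850.58.
Month 4: interest £86.78; balance after payment £5,387.36.
Month 5: interest £79.91; balance after payment £4,917.28.
Month 6: interest £72.94; balance after payment £4,440.22.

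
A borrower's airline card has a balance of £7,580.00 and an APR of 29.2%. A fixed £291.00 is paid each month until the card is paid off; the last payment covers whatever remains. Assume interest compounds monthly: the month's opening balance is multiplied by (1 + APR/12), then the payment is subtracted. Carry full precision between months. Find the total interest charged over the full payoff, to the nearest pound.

£4,581

Monthly rate r = 29.2%/12 = 2.43333% = 0.0243333.
Payoff takes n = ⌈−ln(1 − rB₀/P)/ln(1+r)⌉ = ⌈41.788⌉ = 42 payments; the last is £230.02.
Total paid = 41·£291.00 + £230.02 = £12,161.02.
Total interest = total paid − principal = £12,161.02 − £7,580.00 = £4,581.02.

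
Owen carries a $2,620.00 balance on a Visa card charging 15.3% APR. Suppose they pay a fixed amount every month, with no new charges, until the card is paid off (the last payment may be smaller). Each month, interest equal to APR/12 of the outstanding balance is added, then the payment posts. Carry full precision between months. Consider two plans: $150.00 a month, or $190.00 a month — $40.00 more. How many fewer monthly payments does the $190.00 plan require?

4 fewer payments

Monthly rate r = 15.3%/12 = 1.275% = 0.01275.
At $150.00/mo: n = ⌈−ln(1 − rB₀/P)/ln(1+r)⌉ = 20 payments (last $132.82); total interest = total paid − $2,620.00 = $362.82.
At $190.00/mo: 16 payments (last $50.02); total interest $280.02.
Payments saved = 20 − 16 = 4.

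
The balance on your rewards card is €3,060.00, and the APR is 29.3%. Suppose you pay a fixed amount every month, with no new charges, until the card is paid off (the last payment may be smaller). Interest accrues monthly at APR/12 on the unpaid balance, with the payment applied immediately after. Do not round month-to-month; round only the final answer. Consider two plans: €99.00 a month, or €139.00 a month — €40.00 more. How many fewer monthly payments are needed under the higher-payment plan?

Monthly rate r = 29.3%/12 = 2.44167% = 0.0244167.
At €99.00/mo: n = ⌈−ln(1 − rB₀/P)/ln(1+r)⌉ = 59 payments (last €25.29); total interest = total paid − €3,060.00 = €2,707.29.
At €139.00/mo: 32 payments (last €134.45); total interest €1,383.45.
Payments saved = 59 − 32 = 27.

27 fewer payments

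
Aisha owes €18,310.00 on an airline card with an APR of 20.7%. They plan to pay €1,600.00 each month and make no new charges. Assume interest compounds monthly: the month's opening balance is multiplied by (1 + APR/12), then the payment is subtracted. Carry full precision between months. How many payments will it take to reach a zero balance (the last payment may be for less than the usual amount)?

Monthly rate r = 20.7%/12 = 1.725% = 0.01725.
Recurrence: B ← B·(1+r) − €1,600.00.
Month 1: interest €315.85; balance after payment €17,025.85.
Month 2: interest €293.70; balance after payment €15,719.54.
Closed form: n = −ln(1 − rB₀/P)/ln(1+r) = −ln(0.8026)/ln(1.01725) ≈ 12.858, so the balance reaches zero during payment 13.

13 months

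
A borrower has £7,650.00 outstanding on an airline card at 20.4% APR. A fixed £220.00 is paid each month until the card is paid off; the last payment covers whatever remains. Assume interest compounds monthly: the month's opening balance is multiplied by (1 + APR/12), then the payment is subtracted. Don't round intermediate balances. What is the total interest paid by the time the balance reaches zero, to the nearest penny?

£4,022.45

Monthly rate r = 20.4%/12 = 1.7% = 0.017.
Payoff takes n = ⌈−ln(1 − rB₀/P)/ln(1+r)⌉ = ⌈53.056⌉ = 54 payments; the last is £12.45.
Total paid = 53·£220.00 + £12.45 = £11,672.45.
Total interest = total paid − principal = £11,672.45 − £7,650.00 = £4,022.45.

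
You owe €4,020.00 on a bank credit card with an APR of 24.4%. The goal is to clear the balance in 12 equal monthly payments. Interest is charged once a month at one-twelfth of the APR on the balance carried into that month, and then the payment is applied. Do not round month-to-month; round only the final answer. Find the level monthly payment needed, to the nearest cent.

Monthly rate r = 24.4%/12 = 2.03333% = 0.0203333.
Level-payment amortization: P = B₀·r / (1 − (1+r)^(−n)) = 4020.00·0.0203333 / (1 − 1.02033^(−12)).
Denominator 1 − (1+r)^(−12) = 0.214592396.
P = 81.74 / 0.214592396 ≈ 380.91.

€380.91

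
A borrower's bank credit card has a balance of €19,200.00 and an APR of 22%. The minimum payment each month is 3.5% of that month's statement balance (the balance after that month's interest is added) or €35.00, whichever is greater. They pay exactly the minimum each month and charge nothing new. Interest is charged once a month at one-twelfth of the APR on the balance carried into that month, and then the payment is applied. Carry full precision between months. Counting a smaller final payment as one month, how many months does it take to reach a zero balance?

211 months

Monthly rate r = 22%/12 = 1.83333% = 0.0183333.
While 3.5% of the post-interest balance exceeds €35.00, each month B ← (B·(1+r))·(1 − 0.035), i.e. B shrinks by the factor (1+r)·0.965 = 0.98269.
This holds for months 1–171. Entering month 172 the balance is €969.74; 3.5% of the post-interest balance is now below €35.00, so the flat €35.00 minimum applies from here.
From month 172 a fixed €35.00 at rate r clears €969.74 in 40 more payments. Total: 171 + 40 = 211 months.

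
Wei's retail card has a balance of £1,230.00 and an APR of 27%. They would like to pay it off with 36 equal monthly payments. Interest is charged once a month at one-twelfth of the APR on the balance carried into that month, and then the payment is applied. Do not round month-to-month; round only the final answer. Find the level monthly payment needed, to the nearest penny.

Monthly rate r = 27%/12 = 2.25% = 0.0225.
Level-payment amortization: P = B₀·r / (1 − (1+r)^(−n)) = 1230.00·0.0225 / (1 − 1.0225^(−36)).
Denominator 1 − (1+r)^(−36) = 0.55112998.
P = 27.675 / 0.55112998 ≈ 50.22.

£50.22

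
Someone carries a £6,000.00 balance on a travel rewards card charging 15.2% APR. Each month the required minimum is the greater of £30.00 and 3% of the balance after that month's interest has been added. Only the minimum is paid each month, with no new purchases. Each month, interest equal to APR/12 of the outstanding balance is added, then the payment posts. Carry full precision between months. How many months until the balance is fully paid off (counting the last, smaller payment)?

Monthly rate r = 15.2%/12 = 1.26667% = 0.0126667.
While 3% of the post-interest balance exceeds £30.00, each month B ← (B·(1+r))·(1 − 0.03), i.e. B shrinks by the factor (1+r)·0.97 = 0.98229.
This holds for months 1–101. Entering month 102 the balance is £986.77; 3% of the post-interest balance is now below £30.00, so the flat £30.00 minimum applies from here.
From month 102 a fixed £30.00 at rate r clears £986.77 in 43 more payments. Total: 101 + 43 = 144 months.

144 months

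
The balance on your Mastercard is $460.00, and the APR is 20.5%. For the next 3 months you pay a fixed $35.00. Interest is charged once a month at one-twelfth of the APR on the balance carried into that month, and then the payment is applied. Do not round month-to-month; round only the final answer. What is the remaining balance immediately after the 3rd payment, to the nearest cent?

$377.18

Monthly rate r = 20.5%/12 = 1.70833% = 0.0170833.
Each month: B ← B·(1+r) − $35.00.
Month 1: interest $7.86; balance after payment $432.86.
Month 2: interest $7.39; balance after payment $405.25.
Month 3: interest $6.92; balance after payment $377.18.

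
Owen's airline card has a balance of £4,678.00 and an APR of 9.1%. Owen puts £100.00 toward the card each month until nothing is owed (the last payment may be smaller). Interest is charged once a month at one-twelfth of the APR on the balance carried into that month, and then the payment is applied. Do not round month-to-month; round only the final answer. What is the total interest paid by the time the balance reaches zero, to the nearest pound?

£1,121

Monthly rate r = 9.1%/12 = 0.758333% = 0.00758333.
Payoff takes n = ⌈−ln(1 − rB₀/P)/ln(1+r)⌉ = ⌈57.992⌉ = 58 payments; the last is £99.22.
Total paid = 57·£100.00 + £99.22 = £5,799.22.
Total interest = total paid − principal = £5,799.22 − £4,678.00 = £1,121.22.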